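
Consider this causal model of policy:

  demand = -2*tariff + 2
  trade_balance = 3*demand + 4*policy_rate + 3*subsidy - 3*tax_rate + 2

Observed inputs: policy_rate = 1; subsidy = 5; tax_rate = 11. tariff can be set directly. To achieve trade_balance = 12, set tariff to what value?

Substituting into the trade_balance equation gives trade_balance = -6*tariff - 6.
Solve -6*tariff - 6 = 12: tariff = (12 + 6) / -6 = -3.

tariff = -3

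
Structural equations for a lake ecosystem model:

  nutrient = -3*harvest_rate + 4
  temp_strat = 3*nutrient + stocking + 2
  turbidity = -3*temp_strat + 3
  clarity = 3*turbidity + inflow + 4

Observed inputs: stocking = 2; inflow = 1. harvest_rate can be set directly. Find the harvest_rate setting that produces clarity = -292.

Substituting into the temp_strat equation gives temp_strat = -9*harvest_rate + 16.
So turbidity = 27*harvest_rate - 45.
clarity becomes 81*harvest_rate - 130.
Solve 81*harvest_rate - 130 = -292: harvest_rate = (-292 + 130) / 81 = -2.

harvest_rate = -2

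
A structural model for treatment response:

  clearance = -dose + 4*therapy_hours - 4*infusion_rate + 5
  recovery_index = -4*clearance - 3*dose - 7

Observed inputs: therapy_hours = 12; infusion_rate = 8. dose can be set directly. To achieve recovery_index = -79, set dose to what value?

dose = 12

Substituting into the clearance equation gives clearance = -dose + 21.
So recovery_index = dose - 91.
Solve dose - 91 = -79: dose = (-79 + 91) / 1 = 12.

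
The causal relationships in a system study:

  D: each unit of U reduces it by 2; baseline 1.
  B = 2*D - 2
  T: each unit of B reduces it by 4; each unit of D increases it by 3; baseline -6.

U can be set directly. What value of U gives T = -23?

Substituting into the B equation gives B = -4*U.
So T = 10*U - 3.
Solve 10*U - 3 = -23: U = (-23 + 3) / 10 = -2.

U = -2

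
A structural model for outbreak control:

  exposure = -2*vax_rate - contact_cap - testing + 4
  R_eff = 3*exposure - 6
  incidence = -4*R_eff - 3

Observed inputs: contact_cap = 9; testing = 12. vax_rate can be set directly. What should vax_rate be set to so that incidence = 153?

Substituting into the exposure equation gives exposure = -2*vax_rate - 17.
R_eff becomes -6*vax_rate - 57.
Substituting into the incidence equation gives incidence = 24*vax_rate + 225.
Solve 24*vax_rate + 225 = 153: vax_rate = (153 - 225) / 24 = -3.

vax_rate = -3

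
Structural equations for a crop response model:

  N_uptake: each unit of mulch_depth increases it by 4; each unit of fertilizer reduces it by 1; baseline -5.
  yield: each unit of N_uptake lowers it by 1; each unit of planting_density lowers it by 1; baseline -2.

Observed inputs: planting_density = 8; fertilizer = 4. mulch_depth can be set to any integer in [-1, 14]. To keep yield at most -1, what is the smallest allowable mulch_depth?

mulch_depth = 0

Substituting into the N_uptake equation gives N_uptake = 4*mulch_depth - 9.
Substituting into the yield equation gives yield = -4*mulch_depth - 1.
Require -4*mulch_depth - 1 ≤ -1, so mulch_depth ≥ 0.
The smallest integer in [-1, 14] satisfying this is 0.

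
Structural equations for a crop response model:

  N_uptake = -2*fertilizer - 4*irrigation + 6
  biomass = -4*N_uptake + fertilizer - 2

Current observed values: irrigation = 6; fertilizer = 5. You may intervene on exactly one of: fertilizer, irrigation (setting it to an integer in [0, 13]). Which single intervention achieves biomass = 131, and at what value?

Intervening on fertilizer: biomass = 9*fertilizer + 70. Reaching 131 requires fertilizer = 61/9, not an integer.
Intervening on irrigation: with other inputs at their observed values, biomass = 16*irrigation + 19. Solving for 131 gives irrigation = 7, within [0, 13].

set irrigation = 7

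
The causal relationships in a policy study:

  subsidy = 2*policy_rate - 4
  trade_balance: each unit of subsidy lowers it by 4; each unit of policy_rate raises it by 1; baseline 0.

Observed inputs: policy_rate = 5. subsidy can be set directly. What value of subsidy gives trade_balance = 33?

subsidy = -7

Intervening on subsidy fixes its value directly, overriding its dependence on policy_rate.
Substituting into the trade_balance equation gives trade_balance = -4*subsidy + 5.
Solve -4*subsidy + 5 = 33: subsidy = (33 - 5) / -4 = -7.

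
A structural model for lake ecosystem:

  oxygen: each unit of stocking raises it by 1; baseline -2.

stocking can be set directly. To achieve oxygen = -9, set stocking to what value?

stocking = -7

Solve stocking - 2 = -9: stocking = (-9 + 2) / 1 = -7.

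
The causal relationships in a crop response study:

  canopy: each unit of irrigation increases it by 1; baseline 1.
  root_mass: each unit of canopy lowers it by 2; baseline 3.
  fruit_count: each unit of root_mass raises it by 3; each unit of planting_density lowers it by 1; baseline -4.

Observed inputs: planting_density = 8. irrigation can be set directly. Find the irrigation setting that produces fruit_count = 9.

Substituting into the root_mass equation gives root_mass = -2*irrigation + 1.
Substituting into the fruit_count equation gives fruit_count = -6*irrigation - 9.
Solve -6*irrigation - 9 = 9: irrigation = (9 + 9) / -6 = -3.

irrigation = -3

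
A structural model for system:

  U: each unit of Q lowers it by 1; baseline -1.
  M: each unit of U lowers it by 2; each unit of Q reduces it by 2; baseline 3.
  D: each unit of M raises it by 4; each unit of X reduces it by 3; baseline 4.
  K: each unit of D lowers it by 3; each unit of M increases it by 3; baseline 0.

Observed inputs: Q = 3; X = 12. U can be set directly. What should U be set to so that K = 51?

U = -4

Intervening on U fixes its value directly, overriding its dependence on Q.
Substituting into the M equation gives M = -2*U - 3.
D becomes -8*U - 44.
K becomes 18*U + 123.
Solve 18*U + 123 = 51: U = (51 - 123) / 18 = -4.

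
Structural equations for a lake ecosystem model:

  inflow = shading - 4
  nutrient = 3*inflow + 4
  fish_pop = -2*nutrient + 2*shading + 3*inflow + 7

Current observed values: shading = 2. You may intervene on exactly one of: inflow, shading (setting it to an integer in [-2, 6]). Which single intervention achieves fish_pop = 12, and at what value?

Intervening on inflow: fish_pop = -3*inflow + 3. Reaching 12 requires inflow = -3, outside [-2, 6].
Intervening on shading: with other inputs at their observed values, fish_pop = -shading + 11. Solving for 12 gives shading = -1, within [-2, 6].

set shading = -1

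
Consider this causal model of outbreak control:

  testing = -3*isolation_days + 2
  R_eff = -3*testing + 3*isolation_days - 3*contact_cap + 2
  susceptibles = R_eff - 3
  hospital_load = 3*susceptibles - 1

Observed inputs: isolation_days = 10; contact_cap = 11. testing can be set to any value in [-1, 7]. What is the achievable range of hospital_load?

Intervening on testing fixes its value directly, overriding its dependence on isolation_days.
Substituting into the R_eff equation gives R_eff = -3*testing - 1.
Substituting into the susceptibles equation gives susceptibles = -3*testing - 4.
So hospital_load = -9*testing - 13.
Linear in testing, so extremes are at the endpoints: testing = -1 gives hospital_load = -4; testing = 7 gives hospital_load = -76.

-76 to -4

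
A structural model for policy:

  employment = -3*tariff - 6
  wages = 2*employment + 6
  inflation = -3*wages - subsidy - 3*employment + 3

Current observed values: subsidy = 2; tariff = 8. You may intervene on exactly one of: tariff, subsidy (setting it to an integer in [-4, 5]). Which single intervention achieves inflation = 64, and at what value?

Intervening on tariff: with other inputs at their observed values, inflation = 27*tariff + 37. Solving for 64 gives tariff = 1, within [-4, 5].
Intervening on subsidy: inflation = -subsidy + 255. Reaching 64 requires subsidy = 191, outside [-4, 5].

set tariff = 1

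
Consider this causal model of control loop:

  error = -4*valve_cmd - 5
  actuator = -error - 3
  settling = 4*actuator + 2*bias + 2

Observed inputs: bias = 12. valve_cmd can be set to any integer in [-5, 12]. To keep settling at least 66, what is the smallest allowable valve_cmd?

Substituting into the actuator equation gives actuator = 4*valve_cmd + 2.
settling becomes 16*valve_cmd + 34.
Require 16*valve_cmd + 34 ≥ 66, so valve_cmd ≥ 2.
The smallest integer in [-5, 12] satisfying this is 2.

valve_cmd = 2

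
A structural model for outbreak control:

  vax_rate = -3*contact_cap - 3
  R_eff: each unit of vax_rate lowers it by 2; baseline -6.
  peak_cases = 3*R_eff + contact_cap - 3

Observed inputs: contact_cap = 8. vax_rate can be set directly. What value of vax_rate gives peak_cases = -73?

vax_rate = 10

Intervening on vax_rate fixes its value directly, overriding its dependence on contact_cap.
Substituting into the peak_cases equation gives peak_cases = -6*vax_rate - 13.
Solve -6*vax_rate - 13 = -73: vax_rate = (-73 + 13) / -6 = 10.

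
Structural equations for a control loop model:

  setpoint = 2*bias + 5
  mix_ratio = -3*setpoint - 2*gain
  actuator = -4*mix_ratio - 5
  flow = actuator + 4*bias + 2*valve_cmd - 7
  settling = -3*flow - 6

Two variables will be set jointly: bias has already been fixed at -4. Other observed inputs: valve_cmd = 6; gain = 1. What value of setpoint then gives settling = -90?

With bias held at -4:
Intervening on setpoint fixes its value directly, overriding its dependence on bias.
Substituting into the mix_ratio equation gives mix_ratio = -3*setpoint - 2.
So actuator = 12*setpoint + 3.
Substituting into the flow equation gives flow = 12*setpoint - 8.
Substituting into the settling equation gives settling = -36*setpoint + 18.
Solve -36*setpoint + 18 = -90: setpoint = (-90 - 18) / -36 = 3.

setpoint = 3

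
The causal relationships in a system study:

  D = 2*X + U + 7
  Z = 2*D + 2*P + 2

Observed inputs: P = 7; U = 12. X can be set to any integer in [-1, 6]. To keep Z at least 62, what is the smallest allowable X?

X = 2

Substituting into the D equation gives D = 2*X + 19.
Z becomes 4*X + 54.
Require 4*X + 54 ≥ 62, so X ≥ 2.
The smallest integer in [-1, 6] satisfying this is 2.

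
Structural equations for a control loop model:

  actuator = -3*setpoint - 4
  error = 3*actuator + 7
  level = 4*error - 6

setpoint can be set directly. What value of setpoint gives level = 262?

Substituting into the error equation gives error = -9*setpoint - 5.
Substituting into the level equation gives level = -36*setpoint - 26.
Solve -36*setpoint - 26 = 262: setpoint = (262 + 26) / -36 = -8.

setpoint = -8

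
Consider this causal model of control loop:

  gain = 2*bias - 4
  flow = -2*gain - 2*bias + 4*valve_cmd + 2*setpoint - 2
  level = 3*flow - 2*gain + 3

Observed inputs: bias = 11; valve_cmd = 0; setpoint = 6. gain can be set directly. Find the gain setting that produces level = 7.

Intervening on gain fixes its value directly, overriding its dependence on bias.
Substituting into the flow equation gives flow = -2*gain - 12.
Substituting into the level equation gives level = -8*gain - 33.
Solve -8*gain - 33 = 7: gain = (7 + 33) / -8 = -5.

gain = -5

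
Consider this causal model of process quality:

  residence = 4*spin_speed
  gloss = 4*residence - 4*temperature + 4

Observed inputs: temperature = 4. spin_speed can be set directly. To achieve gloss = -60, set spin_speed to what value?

Substituting into the gloss equation gives gloss = 16*spin_speed - 12.
Solve 16*spin_speed - 12 = -60: spin_speed = (-60 + 12) / 16 = -3.

spin_speed = -3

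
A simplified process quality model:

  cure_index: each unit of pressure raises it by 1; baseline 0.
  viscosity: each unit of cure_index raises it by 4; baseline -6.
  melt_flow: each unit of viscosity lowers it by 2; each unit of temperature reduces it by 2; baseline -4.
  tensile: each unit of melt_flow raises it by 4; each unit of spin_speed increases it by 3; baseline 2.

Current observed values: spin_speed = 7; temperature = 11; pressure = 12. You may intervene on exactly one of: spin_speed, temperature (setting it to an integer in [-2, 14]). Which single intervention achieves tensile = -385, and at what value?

set temperature = 7

Intervening on spin_speed: tensile = 3*spin_speed - 438. Reaching -385 requires spin_speed = 53/3, not an integer.
Intervening on temperature: with other inputs at their observed values, tensile = -8*temperature - 329. Solving for -385 gives temperature = 7, within [-2, 14].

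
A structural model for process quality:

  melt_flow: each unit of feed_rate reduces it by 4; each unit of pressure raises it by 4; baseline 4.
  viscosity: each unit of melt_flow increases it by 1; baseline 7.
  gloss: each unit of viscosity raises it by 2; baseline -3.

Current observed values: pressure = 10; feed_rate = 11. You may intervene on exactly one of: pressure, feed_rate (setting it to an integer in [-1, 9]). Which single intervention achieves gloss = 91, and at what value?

Intervening on pressure: gloss = 8*pressure - 69. Reaching 91 requires pressure = 20, outside [-1, 9].
Intervening on feed_rate: with other inputs at their observed values, gloss = -8*feed_rate + 99. Solving for 91 gives feed_rate = 1, within [-1, 9].

set feed_rate = 1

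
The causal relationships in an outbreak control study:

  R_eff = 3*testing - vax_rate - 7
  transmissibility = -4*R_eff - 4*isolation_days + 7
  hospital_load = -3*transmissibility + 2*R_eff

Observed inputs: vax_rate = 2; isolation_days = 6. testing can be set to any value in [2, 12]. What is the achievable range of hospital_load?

9 to 429

Substituting into the R_eff equation gives R_eff = 3*testing - 9.
transmissibility becomes -12*testing + 19.
So hospital_load = 42*testing - 75.
Linear in testing, so extremes are at the endpoints: testing = 2 gives hospital_load = 9; testing = 12 gives hospital_load = 429.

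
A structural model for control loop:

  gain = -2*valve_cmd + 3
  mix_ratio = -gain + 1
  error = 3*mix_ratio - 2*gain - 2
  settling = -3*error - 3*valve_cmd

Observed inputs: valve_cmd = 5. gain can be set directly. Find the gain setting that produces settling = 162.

gain = 12

Intervening on gain fixes its value directly, overriding its dependence on valve_cmd.
Substituting into the error equation gives error = -5*gain + 1.
Substituting into the settling equation gives settling = 15*gain - 18.
Solve 15*gain - 18 = 162: gain = (162 + 18) / 15 = 12.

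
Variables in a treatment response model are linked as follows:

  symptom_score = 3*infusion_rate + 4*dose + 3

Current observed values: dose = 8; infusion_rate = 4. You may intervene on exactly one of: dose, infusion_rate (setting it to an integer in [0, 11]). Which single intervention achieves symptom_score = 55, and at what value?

set dose = 10

Intervening on dose: with other inputs at their observed values, symptom_score = 4*dose + 15. Solving for 55 gives dose = 10, within [0, 11].
Intervening on infusion_rate: symptom_score = 3*infusion_rate + 35. Reaching 55 requires infusion_rate = 20/3, not an integer.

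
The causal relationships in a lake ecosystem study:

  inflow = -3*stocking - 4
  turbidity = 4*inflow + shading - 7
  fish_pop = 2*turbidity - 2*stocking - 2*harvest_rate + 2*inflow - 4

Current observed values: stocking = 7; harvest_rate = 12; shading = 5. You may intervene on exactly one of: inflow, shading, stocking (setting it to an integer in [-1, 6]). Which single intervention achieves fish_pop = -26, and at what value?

Intervening on inflow: with other inputs at their observed values, fish_pop = 10*inflow - 46. Solving for -26 gives inflow = 2, within [-1, 6].
Intervening on shading: fish_pop = 2*shading - 306. Reaching -26 requires shading = 140, outside [-1, 6].
Intervening on stocking: fish_pop = -32*stocking - 72. Reaching -26 requires stocking = -23/16, not an integer.

set inflow = 2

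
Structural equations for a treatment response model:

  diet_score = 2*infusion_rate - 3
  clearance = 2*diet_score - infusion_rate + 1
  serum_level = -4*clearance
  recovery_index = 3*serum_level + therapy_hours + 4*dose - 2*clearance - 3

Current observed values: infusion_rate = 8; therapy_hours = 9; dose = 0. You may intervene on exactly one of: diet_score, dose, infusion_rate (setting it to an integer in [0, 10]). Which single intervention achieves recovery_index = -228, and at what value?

set dose = 8

Intervening on diet_score: recovery_index = -28*diet_score + 104. Reaching -228 requires diet_score = 83/7, not an integer.
Intervening on dose: with other inputs at their observed values, recovery_index = 4*dose - 260. Solving for -228 gives dose = 8, within [0, 10].
Intervening on infusion_rate: recovery_index = -42*infusion_rate + 76. Reaching -228 requires infusion_rate = 152/21, not an integer.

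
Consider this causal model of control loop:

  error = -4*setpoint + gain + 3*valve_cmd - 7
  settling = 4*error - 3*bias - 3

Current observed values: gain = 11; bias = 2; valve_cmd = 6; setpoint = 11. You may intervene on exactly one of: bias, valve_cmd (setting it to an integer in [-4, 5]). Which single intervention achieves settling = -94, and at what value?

set bias = 1

Intervening on bias: with other inputs at their observed values, settling = -3*bias - 91. Solving for -94 gives bias = 1, within [-4, 5].
Intervening on valve_cmd: settling = 12*valve_cmd - 169. Reaching -94 requires valve_cmd = 25/4, not an integer.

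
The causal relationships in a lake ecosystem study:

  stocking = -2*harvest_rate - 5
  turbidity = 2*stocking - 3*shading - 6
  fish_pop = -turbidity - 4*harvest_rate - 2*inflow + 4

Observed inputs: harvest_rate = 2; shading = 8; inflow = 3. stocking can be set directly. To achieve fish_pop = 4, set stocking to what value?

Intervening on stocking fixes its value directly, overriding its dependence on harvest_rate.
Substituting into the turbidity equation gives turbidity = 2*stocking - 30.
This gives fish_pop = -2*stocking + 20.
Solve -2*stocking + 20 = 4: stocking = (4 - 20) / -2 = 8.

stocking = 8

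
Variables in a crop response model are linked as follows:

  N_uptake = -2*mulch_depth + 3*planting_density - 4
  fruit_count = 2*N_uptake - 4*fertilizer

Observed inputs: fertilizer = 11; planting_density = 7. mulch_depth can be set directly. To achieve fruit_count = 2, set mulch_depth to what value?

Substituting into the N_uptake equation gives N_uptake = -2*mulch_depth + 17.
So fruit_count = -4*mulch_depth - 10.
Solve -4*mulch_depth - 10 = 2: mulch_depth = (2 + 10) / -4 = -3.

mulch_depth = -3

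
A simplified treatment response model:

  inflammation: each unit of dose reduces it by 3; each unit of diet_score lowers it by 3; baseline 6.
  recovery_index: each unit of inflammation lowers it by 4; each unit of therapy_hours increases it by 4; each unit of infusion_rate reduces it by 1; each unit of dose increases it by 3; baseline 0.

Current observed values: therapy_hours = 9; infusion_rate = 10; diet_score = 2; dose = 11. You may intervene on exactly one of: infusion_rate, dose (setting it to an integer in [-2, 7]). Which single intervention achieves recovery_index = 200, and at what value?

set infusion_rate = 1

Intervening on infusion_rate: with other inputs at their observed values, recovery_index = -infusion_rate + 201. Solving for 200 gives infusion_rate = 1, within [-2, 7].
Intervening on dose: recovery_index = 15*dose + 26. Reaching 200 requires dose = 58/5, not an integer.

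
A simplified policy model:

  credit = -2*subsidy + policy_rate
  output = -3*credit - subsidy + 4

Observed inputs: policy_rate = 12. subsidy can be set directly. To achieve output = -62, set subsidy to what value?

Substituting into the credit equation gives credit = -2*subsidy + 12.
Substituting into the output equation gives output = 5*subsidy - 32.
Solve 5*subsidy - 32 = -62: subsidy = (-62 + 32) / 5 = -6.

subsidy = -6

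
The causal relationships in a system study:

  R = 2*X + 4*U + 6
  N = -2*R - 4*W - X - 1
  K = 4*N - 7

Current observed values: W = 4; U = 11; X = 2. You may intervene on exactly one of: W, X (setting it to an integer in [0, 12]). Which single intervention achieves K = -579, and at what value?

set W = 8

Intervening on W: with other inputs at their observed values, K = -16*W - 451. Solving for -579 gives W = 8, within [0, 12].
Intervening on X: K = -20*X - 475. Reaching -579 requires X = 26/5, not an integer.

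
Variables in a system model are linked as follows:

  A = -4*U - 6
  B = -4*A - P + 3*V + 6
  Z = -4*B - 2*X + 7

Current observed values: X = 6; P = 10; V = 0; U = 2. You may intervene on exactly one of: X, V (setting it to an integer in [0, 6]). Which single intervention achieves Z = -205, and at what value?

Intervening on X: with other inputs at their observed values, Z = -2*X - 201. Solving for -205 gives X = 2, within [0, 6].
Intervening on V: Z = -12*V - 213. Reaching -205 requires V = -2/3, not an integer.

set X = 2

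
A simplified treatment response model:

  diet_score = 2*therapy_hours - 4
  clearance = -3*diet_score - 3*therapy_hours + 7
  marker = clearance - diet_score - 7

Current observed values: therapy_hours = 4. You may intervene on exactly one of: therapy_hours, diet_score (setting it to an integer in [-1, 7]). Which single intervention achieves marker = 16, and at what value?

Intervening on therapy_hours: with other inputs at their observed values, marker = -11*therapy_hours + 16. Solving for 16 gives therapy_hours = 0, within [-1, 7].
Intervening on diet_score: marker = -4*diet_score - 12. Reaching 16 requires diet_score = -7, outside [-1, 7].

set therapy_hours = 0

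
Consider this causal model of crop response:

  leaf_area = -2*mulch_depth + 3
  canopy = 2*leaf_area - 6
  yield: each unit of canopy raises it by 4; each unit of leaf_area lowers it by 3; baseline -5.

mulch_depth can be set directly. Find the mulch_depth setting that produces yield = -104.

mulch_depth = 9

Substituting into the canopy equation gives canopy = -4*mulch_depth.
Substituting into the yield equation gives yield = -10*mulch_depth - 14.
Solve -10*mulch_depth - 14 = -104: mulch_depth = (-104 + 14) / -10 = 9.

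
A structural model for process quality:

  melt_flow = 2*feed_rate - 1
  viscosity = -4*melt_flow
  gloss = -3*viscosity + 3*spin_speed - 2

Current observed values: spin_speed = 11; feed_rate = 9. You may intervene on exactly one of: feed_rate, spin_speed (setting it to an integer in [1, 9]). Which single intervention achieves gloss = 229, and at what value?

Intervening on feed_rate: gloss = 24*feed_rate + 19. Reaching 229 requires feed_rate = 35/4, not an integer.
Intervening on spin_speed: with other inputs at their observed values, gloss = 3*spin_speed + 202. Solving for 229 gives spin_speed = 9, within [1, 9].

set spin_speed = 9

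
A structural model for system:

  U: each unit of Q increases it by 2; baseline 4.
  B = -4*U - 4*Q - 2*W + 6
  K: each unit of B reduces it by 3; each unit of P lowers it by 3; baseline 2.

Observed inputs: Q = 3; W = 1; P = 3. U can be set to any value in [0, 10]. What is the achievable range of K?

17 to 137

Intervening on U fixes its value directly, overriding its dependence on Q.
Substituting into the B equation gives B = -4*U - 8.
This gives K = 12*U + 17.
Linear in U, so extremes are at the endpoints: U = 0 gives K = 17; U = 10 gives K = 137.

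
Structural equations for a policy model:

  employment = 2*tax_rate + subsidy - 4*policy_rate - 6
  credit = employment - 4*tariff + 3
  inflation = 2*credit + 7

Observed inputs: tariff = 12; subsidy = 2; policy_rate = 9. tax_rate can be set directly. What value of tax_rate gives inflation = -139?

Substituting into the employment equation gives employment = 2*tax_rate - 40.
credit becomes 2*tax_rate - 85.
inflation becomes 4*tax_rate - 163.
Solve 4*tax_rate - 163 = -139: tax_rate = (-139 + 163) / 4 = 6.

tax_rate = 6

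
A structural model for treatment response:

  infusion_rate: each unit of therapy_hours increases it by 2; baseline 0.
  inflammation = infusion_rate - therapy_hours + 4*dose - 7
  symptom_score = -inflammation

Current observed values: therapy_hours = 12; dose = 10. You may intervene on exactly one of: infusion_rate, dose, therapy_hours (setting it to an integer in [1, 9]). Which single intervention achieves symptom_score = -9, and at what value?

Intervening on infusion_rate: symptom_score = -infusion_rate - 21. Reaching -9 requires infusion_rate = -12, outside [1, 9].
Intervening on dose: with other inputs at their observed values, symptom_score = -4*dose - 5. Solving for -9 gives dose = 1, within [1, 9].
Intervening on therapy_hours: symptom_score = -therapy_hours - 33. Reaching -9 requires therapy_hours = -24, outside [1, 9].

set dose = 1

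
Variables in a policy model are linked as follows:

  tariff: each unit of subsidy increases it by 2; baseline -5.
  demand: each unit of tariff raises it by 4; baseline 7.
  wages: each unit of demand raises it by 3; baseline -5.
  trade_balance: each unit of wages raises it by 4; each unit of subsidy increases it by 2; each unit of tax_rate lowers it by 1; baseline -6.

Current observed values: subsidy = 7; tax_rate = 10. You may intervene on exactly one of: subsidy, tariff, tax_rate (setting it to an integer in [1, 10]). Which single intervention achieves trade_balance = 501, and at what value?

Intervening on subsidy: trade_balance = 98*subsidy - 192. Reaching 501 requires subsidy = 99/14, not an integer.
Intervening on tariff: trade_balance = 48*tariff + 62. Reaching 501 requires tariff = 439/48, not an integer.
Intervening on tax_rate: with other inputs at their observed values, trade_balance = -tax_rate + 504. Solving for 501 gives tax_rate = 3, within [1, 10].

set tax_rate = 3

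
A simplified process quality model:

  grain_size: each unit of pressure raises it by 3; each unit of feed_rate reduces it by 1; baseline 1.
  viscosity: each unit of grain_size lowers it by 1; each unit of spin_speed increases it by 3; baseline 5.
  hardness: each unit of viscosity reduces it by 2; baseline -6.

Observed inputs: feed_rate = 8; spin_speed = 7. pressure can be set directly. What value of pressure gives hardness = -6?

pressure = 11

Substituting into the grain_size equation gives grain_size = 3*pressure - 7.
viscosity becomes -3*pressure + 33.
This gives hardness = 6*pressure - 72.
Solve 6*pressure - 72 = -6: pressure = (-6 + 72) / 6 = 11.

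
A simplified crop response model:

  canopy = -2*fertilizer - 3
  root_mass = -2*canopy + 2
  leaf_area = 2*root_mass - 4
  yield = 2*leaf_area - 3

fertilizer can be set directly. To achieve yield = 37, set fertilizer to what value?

fertilizer = 1

Substituting into the root_mass equation gives root_mass = 4*fertilizer + 8.
Substituting into the leaf_area equation gives leaf_area = 8*fertilizer + 12.
This gives yield = 16*fertilizer + 21.
Solve 16*fertilizer + 21 = 37: fertilizer = (37 - 21) / 16 = 1.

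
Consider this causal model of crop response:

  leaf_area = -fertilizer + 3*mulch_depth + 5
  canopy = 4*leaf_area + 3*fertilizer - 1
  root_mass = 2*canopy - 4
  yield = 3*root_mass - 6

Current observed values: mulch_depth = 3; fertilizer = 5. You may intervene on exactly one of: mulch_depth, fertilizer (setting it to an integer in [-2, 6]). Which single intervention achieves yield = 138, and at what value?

set mulch_depth = 1

Intervening on mulch_depth: with other inputs at their observed values, yield = 72*mulch_depth + 66. Solving for 138 gives mulch_depth = 1, within [-2, 6].
Intervening on fertilizer: yield = -6*fertilizer + 312. Reaching 138 requires fertilizer = 29, outside [-2, 6].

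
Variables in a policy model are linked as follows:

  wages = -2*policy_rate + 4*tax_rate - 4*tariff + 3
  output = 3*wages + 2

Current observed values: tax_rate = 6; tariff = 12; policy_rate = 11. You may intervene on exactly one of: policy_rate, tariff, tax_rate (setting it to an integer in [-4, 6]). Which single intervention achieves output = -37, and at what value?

Intervening on policy_rate: with other inputs at their observed values, output = -6*policy_rate - 61. Solving for -37 gives policy_rate = -4, within [-4, 6].
Intervening on tariff: output = -12*tariff + 17. Reaching -37 requires tariff = 9/2, not an integer.
Intervening on tax_rate: output = 12*tax_rate - 199. Reaching -37 requires tax_rate = 27/2, not an integer.

set policy_rate = -4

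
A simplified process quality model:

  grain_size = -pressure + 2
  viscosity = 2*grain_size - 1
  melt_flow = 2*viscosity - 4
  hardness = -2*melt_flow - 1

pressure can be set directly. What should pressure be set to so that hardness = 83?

pressure = 11

Substituting into the viscosity equation gives viscosity = -2*pressure + 3.
So melt_flow = -4*pressure + 2.
Substituting into the hardness equation gives hardness = 8*pressure - 5.
Solve 8*pressure - 5 = 83: pressure = (83 + 5) / 8 = 11.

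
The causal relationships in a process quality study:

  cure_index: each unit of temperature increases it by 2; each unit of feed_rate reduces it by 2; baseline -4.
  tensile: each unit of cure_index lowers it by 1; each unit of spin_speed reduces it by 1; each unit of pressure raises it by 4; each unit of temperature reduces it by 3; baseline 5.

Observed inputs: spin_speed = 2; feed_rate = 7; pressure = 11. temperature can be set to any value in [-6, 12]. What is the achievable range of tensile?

Substituting into the cure_index equation gives cure_index = 2*temperature - 18.
This gives tensile = -5*temperature + 65.
Linear in temperature, so extremes are at the endpoints: temperature = -6 gives tensile = 95; temperature = 12 gives tensile = 5.

5 to 95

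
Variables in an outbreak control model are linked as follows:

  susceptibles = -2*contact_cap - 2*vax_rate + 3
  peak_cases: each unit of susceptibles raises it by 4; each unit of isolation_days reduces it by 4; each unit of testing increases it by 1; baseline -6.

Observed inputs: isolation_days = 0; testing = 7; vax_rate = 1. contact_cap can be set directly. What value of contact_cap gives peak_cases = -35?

Substituting into the susceptibles equation gives susceptibles = -2*contact_cap + 1.
So peak_cases = -8*contact_cap + 5.
Solve -8*contact_cap + 5 = -35: contact_cap = (-35 - 5) / -8 = 5.

contact_cap = 5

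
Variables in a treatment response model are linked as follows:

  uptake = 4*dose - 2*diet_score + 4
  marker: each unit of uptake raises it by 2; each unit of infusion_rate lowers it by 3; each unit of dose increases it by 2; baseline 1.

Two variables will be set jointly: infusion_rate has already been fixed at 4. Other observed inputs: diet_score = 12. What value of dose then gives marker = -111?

dose = -6

With infusion_rate held at 4:
Substituting into the uptake equation gives uptake = 4*dose - 20.
So marker = 10*dose - 51.
Solve 10*dose - 51 = -111: dose = (-111 + 51) / 10 = -6.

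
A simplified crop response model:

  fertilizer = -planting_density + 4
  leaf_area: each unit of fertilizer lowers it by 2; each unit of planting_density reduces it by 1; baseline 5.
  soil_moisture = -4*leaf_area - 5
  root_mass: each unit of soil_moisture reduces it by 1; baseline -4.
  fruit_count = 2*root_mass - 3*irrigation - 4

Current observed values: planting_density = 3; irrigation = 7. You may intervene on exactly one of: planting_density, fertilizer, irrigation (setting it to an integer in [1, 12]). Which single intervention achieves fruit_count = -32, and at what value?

Intervening on planting_density: fruit_count = 8*planting_density - 47. Reaching -32 requires planting_density = 15/8, not an integer.
Intervening on fertilizer: fruit_count = -16*fertilizer - 7. Reaching -32 requires fertilizer = 25/16, not an integer.
Intervening on irrigation: with other inputs at their observed values, fruit_count = -3*irrigation - 2. Solving for -32 gives irrigation = 10, within [1, 12].

set irrigation = 10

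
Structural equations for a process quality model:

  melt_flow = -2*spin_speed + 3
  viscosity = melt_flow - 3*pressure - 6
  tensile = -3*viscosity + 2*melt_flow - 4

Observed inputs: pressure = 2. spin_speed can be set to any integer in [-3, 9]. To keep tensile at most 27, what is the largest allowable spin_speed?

spin_speed = -1

Substituting into the viscosity equation gives viscosity = -2*spin_speed - 9.
Substituting into the tensile equation gives tensile = 2*spin_speed + 29.
Require 2*spin_speed + 29 ≤ 27, so spin_speed ≤ -1.
The largest integer in [-3, 9] satisfying this is -1.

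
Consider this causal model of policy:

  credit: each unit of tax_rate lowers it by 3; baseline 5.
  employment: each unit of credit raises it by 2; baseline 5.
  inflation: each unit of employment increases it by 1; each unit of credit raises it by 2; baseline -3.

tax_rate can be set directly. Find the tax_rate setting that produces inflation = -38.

Substituting into the employment equation gives employment = -6*tax_rate + 15.
This gives inflation = -12*tax_rate + 22.
Solve -12*tax_rate + 22 = -38: tax_rate = (-38 - 22) / -12 = 5.

tax_rate = 5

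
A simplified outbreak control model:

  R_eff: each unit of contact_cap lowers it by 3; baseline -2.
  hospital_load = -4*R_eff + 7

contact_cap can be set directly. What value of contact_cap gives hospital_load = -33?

Substituting into the hospital_load equation gives hospital_load = 12*contact_cap + 15.
Solve 12*contact_cap + 15 = -33: contact_cap = (-33 - 15) / 12 = -4.

contact_cap = -4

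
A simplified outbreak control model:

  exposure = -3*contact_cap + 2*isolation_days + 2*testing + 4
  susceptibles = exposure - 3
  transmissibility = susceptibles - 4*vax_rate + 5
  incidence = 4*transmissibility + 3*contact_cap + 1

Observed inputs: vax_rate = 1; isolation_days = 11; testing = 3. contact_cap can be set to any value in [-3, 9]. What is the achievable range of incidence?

Substituting into the exposure equation gives exposure = -3*contact_cap + 32.
So susceptibles = -3*contact_cap + 29.
Substituting into the transmissibility equation gives transmissibility = -3*contact_cap + 30.
incidence becomes -9*contact_cap + 121.
Linear in contact_cap, so extremes are at the endpoints: contact_cap = -3 gives incidence = 148; contact_cap = 9 gives incidence = 40.

40 to 148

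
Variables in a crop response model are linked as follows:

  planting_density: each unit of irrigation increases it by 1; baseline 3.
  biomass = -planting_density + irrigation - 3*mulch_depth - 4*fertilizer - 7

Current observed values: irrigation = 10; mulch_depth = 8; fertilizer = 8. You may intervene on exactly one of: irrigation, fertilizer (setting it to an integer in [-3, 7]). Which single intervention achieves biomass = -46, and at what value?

Intervening on irrigation: the paths from irrigation to biomass cancel (net effect zero), leaving biomass = -66; -46 is unreachable this way.
Intervening on fertilizer: with other inputs at their observed values, biomass = -4*fertilizer - 34. Solving for -46 gives fertilizer = 3, within [-3, 7].

set fertilizer = 3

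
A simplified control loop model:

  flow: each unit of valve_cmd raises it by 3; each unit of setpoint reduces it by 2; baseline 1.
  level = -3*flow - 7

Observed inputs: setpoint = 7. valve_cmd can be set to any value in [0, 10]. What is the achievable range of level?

Substituting into the flow equation gives flow = 3*valve_cmd - 13.
So level = -9*valve_cmd + 32.
Linear in valve_cmd, so extremes are at the endpoints: valve_cmd = 0 gives level = 32; valve_cmd = 10 gives level = -58.

-58 to 32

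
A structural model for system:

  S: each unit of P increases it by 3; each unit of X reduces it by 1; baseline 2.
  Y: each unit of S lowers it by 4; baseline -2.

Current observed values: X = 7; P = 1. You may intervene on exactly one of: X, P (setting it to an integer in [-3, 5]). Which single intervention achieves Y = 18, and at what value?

set P = 0

Intervening on X: Y = 4*X - 22. Reaching 18 requires X = 10, outside [-3, 5].
Intervening on P: with other inputs at their observed values, Y = -12*P + 18. Solving for 18 gives P = 0, within [-3, 5].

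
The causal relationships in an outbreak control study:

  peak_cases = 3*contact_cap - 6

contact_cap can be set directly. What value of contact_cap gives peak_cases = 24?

contact_cap = 10

Solve 3*contact_cap - 6 = 24: contact_cap = (24 + 6) / 3 = 10.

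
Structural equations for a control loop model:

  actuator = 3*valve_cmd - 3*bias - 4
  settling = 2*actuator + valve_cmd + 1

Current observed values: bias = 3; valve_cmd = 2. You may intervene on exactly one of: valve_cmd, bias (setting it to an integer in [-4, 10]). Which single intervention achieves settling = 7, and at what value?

Intervening on valve_cmd: settling = 7*valve_cmd - 25. Reaching 7 requires valve_cmd = 32/7, not an integer.
Intervening on bias: with other inputs at their observed values, settling = -6*bias + 7. Solving for 7 gives bias = 0, within [-4, 10].

set bias = 0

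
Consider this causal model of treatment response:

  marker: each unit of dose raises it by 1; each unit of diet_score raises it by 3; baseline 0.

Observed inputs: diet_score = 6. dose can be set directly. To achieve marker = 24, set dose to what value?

dose = 6

Substituting into the marker equation gives marker = dose + 18.
Solve dose + 18 = 24: dose = (24 - 18) / 1 = 6.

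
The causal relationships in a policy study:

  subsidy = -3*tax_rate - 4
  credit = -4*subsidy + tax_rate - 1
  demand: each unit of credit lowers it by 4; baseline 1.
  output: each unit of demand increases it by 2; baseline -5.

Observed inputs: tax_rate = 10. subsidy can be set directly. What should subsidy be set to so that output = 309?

Intervening on subsidy fixes its value directly, overriding its dependence on tax_rate.
Substituting into the credit equation gives credit = -4*subsidy + 9.
Substituting into the demand equation gives demand = 16*subsidy - 35.
output becomes 32*subsidy - 75.
Solve 32*subsidy - 75 = 309: subsidy = (309 + 75) / 32 = 12.

subsidy = 12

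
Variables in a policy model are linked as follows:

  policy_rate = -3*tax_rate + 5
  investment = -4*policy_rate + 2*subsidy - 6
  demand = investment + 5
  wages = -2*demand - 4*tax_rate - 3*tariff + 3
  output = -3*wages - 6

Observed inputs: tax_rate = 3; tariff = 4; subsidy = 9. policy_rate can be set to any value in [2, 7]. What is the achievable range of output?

Intervening on policy_rate fixes its value directly, overriding its dependence on tax_rate.
Substituting into the investment equation gives investment = -4*policy_rate + 12.
Substituting into the demand equation gives demand = -4*policy_rate + 17.
Substituting into the wages equation gives wages = 8*policy_rate - 55.
Substituting into the output equation gives output = -24*policy_rate + 159.
Linear in policy_rate, so extremes are at the endpoints: policy_rate = 2 gives output = 111; policy_rate = 7 gives output = -9.

-9 to 111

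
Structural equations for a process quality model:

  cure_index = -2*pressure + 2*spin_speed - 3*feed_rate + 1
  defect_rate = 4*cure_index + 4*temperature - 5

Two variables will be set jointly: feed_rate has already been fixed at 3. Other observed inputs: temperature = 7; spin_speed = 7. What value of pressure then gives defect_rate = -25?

pressure = 9

With feed_rate held at 3:
Substituting into the cure_index equation gives cure_index = -2*pressure + 6.
This gives defect_rate = -8*pressure + 47.
Solve -8*pressure + 47 = -25: pressure = (-25 - 47) / -8 = 9.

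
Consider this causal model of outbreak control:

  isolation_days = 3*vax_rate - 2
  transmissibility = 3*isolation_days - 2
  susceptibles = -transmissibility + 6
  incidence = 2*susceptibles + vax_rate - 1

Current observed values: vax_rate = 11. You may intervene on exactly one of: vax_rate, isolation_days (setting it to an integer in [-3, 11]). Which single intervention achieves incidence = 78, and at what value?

set vax_rate = -3

Intervening on vax_rate: with other inputs at their observed values, incidence = -17*vax_rate + 27. Solving for 78 gives vax_rate = -3, within [-3, 11].
Intervening on isolation_days: incidence = -6*isolation_days + 26. Reaching 78 requires isolation_days = -26/3, not an integer.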